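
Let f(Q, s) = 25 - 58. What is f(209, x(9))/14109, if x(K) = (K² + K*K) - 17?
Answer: -11/4703 ≈ -0.0023389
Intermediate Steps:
x(K) = -17 + 2*K² (x(K) = (K² + K²) - 17 = 2*K² - 17 = -17 + 2*K²)
f(Q, s) = -33
f(209, x(9))/14109 = -33/14109 = -33*1/14109 = -11/4703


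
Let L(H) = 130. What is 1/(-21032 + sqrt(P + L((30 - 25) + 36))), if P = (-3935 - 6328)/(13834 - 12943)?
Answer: -567864/11943312449 - 3*sqrt(9597)/11943312449 ≈ -4.7571e-5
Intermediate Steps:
P = -311/27 (P = -10263/891 = -10263*1/891 = -311/27 ≈ -11.519)
1/(-21032 + sqrt(P + L((30 - 25) + 36))) = 1/(-21032 + sqrt(-311/27 + 130)) = 1/(-21032 + sqrt(3199/27)) = 1/(-21032 + sqrt(9597)/9)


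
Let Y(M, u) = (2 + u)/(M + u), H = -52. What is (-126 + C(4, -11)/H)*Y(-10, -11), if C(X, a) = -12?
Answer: -4905/91 ≈ -53.901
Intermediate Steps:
Y(M, u) = (2 + u)/(M + u)
(-126 + C(4, -11)/H)*Y(-10, -11) = (-126 - 12/(-52))*((2 - 11)/(-10 - 11)) = (-126 - 12*(-1/52))*(-9/(-21)) = (-126 + 3/13)*(-1/21*(-9)) = -1635/13*3/7 = -4905/91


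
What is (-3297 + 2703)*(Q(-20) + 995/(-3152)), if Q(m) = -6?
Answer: 5912379/1576 ≈ 3751.5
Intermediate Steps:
(-3297 + 2703)*(Q(-20) + 995/(-3152)) = (-3297 + 2703)*(-6 + 995/(-3152)) = -594*(-6 + 995*(-1/3152)) = -594*(-6 - 995/3152) = -594*(-19907/3152) = 5912379/1576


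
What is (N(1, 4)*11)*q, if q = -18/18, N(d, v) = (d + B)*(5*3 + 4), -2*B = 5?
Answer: 627/2 ≈ 313.50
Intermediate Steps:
B = -5/2 (B = -½*5 = -5/2 ≈ -2.5000)
N(d, v) = -95/2 + 19*d (N(d, v) = (d - 5/2)*(5*3 + 4) = (-5/2 + d)*(15 + 4) = (-5/2 + d)*19 = -95/2 + 19*d)
q = -1 (q = -18*1/18 = -1)
(N(1, 4)*11)*q = ((-95/2 + 19*1)*11)*(-1) = ((-95/2 + 19)*11)*(-1) = -57/2*11*(-1) = -627/2*(-1) = 627/2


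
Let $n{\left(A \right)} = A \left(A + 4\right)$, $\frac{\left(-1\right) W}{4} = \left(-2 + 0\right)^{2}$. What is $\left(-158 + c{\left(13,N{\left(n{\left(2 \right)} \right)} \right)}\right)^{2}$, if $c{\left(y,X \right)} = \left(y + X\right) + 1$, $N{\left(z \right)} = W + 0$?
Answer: $25600$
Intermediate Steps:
$W = -16$ ($W = - 4 \left(-2 + 0\right)^{2} = - 4 \left(-2\right)^{2} = \left(-4\right) 4 = -16$)
$n{\left(A \right)} = A \left(4 + A\right)$
$N{\left(z \right)} = -16$ ($N{\left(z \right)} = -16 + 0 = -16$)
$c{\left(y,X \right)} = 1 + X + y$ ($c{\left(y,X \right)} = \left(X + y\right) + 1 = 1 + X + y$)
$\left(-158 + c{\left(13,N{\left(n{\left(2 \right)} \right)} \right)}\right)^{2} = \left(-158 + \left(1 - 16 + 13\right)\right)^{2} = \left(-158 - 2\right)^{2} = \left(-160\right)^{2} = 25600$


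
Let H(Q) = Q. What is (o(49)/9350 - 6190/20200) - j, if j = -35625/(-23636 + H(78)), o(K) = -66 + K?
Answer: -2382364163/1308646900 ≈ -1.8205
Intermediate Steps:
j = 35625/23558 (j = -35625/(-23636 + 78) = -35625/(-23558) = -35625*(-1/23558) = 35625/23558 ≈ 1.5122)
(o(49)/9350 - 6190/20200) - j = ((-66 + 49)/9350 - 6190/20200) - 1*35625/23558 = (-17*1/9350 - 6190*1/20200) - 35625/23558 = (-1/550 - 619/2020) - 35625/23558 = -34247/111100 - 35625/23558 = -2382364163/1308646900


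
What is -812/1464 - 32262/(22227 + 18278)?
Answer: -20030407/14824830 ≈ -1.3511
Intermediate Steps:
-812/1464 - 32262/(22227 + 18278) = -812*1/1464 - 32262/40505 = -203/366 - 32262*1/40505 = -203/366 - 32262/40505 = -20030407/14824830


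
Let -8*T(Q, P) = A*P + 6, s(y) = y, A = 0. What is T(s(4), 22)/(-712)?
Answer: 3/2848 ≈ 0.0010534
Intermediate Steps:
T(Q, P) = -¾ (T(Q, P) = -(0*P + 6)/8 = -(0 + 6)/8 = -⅛*6 = -¾)
T(s(4), 22)/(-712) = -¾/(-712) = -¾*(-1/712) = 3/2848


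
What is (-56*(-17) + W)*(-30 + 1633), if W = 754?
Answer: 2734718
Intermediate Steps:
(-56*(-17) + W)*(-30 + 1633) = (-56*(-17) + 754)*(-30 + 1633) = (952 + 754)*1603 = 1706*1603 = 2734718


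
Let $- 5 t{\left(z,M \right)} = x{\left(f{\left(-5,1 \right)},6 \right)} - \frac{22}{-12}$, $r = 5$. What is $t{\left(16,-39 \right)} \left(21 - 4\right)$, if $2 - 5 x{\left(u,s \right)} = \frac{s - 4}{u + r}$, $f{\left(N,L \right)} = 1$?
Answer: $- \frac{221}{30} \approx -7.3667$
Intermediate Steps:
$x{\left(u,s \right)} = \frac{2}{5} - \frac{-4 + s}{5 \left(5 + u\right)}$ ($x{\left(u,s \right)} = \frac{2}{5} - \frac{\left(s - 4\right) \frac{1}{u + 5}}{5} = \frac{2}{5} - \frac{\left(-4 + s\right) \frac{1}{5 + u}}{5} = \frac{2}{5} - \frac{\frac{1}{5 + u} \left(-4 + s\right)}{5} = \frac{2}{5} - \frac{-4 + s}{5 \left(5 + u\right)}$)
$t{\left(z,M \right)} = - \frac{13}{30}$ ($t{\left(z,M \right)} = - \frac{\frac{14 - 6 + 2 \cdot 1}{5 \left(5 + 1\right)} - \frac{22}{-12}}{5} = - \frac{\frac{14 - 6 + 2}{5 \cdot 6} - 22 \left(- \frac{1}{12}\right)}{5} = - \frac{\frac{1}{5} \cdot \frac{1}{6} \cdot 10 - - \frac{11}{6}}{5} = - \frac{\frac{1}{3} + \frac{11}{6}}{5} = \left(- \frac{1}{5}\right) \frac{13}{6} = - \frac{13}{30}$)
$t{\left(16,-39 \right)} \left(21 - 4\right) = - \frac{13 \left(21 - 4\right)}{30} = \left(- \frac{13}{30}\right) 17 = - \frac{221}{30}$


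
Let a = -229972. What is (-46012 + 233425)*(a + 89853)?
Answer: -26260122147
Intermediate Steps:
(-46012 + 233425)*(a + 89853) = (-46012 + 233425)*(-229972 + 89853) = 187413*(-140119) = -26260122147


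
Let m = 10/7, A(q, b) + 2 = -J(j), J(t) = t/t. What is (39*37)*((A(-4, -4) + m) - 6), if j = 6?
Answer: -76479/7 ≈ -10926.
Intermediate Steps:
J(t) = 1
A(q, b) = -3 (A(q, b) = -2 - 1*1 = -2 - 1 = -3)
m = 10/7 (m = 10*(⅐) = 10/7 ≈ 1.4286)
(39*37)*((A(-4, -4) + m) - 6) = (39*37)*((-3 + 10/7) - 6) = 1443*(-11/7 - 6) = 1443*(-53/7) = -76479/7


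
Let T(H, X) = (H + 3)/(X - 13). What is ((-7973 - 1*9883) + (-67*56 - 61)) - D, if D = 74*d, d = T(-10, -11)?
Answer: -260287/12 ≈ -21691.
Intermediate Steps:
T(H, X) = (3 + H)/(-13 + X)
d = 7/24 (d = (3 - 10)/(-13 - 11) = -7/(-24) = -1/24*(-7) = 7/24 ≈ 0.29167)
D = 259/12 (D = 74*(7/24) = 259/12 ≈ 21.583)
((-7973 - 1*9883) + (-67*56 - 61)) - D = ((-7973 - 1*9883) + (-67*56 - 61)) - 1*259/12 = ((-7973 - 9883) + (-3752 - 61)) - 259/12 = (-17856 - 3813) - 259/12 = -21669 - 259/12 = -260287/12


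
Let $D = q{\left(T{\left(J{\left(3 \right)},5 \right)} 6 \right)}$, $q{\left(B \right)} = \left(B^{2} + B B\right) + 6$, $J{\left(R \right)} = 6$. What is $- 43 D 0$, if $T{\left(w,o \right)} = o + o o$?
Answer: $0$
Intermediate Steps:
$T{\left(w,o \right)} = o + o^{2}$
$q{\left(B \right)} = 6 + 2 B^{2}$ ($q{\left(B \right)} = \left(B^{2} + B^{2}\right) + 6 = 2 B^{2} + 6 = 6 + 2 B^{2}$)
$D = 64806$ ($D = 6 + 2 \left(5 \left(1 + 5\right) 6\right)^{2} = 6 + 2 \left(5 \cdot 6 \cdot 6\right)^{2} = 6 + 2 \left(30 \cdot 6\right)^{2} = 6 + 2 \cdot 180^{2} = 6 + 2 \cdot 32400 = 6 + 64800 = 64806$)
$- 43 D 0 = \left(-43\right) 64806 \cdot 0 = \left(-2786658\right) 0 = 0$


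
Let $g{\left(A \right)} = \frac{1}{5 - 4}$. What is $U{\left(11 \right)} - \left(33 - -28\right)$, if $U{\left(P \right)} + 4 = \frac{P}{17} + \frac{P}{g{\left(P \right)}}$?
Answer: $- \frac{907}{17} \approx -53.353$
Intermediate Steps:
$g{\left(A \right)} = 1$ ($g{\left(A \right)} = 1^{-1} = 1$)
$U{\left(P \right)} = -4 + \frac{18 P}{17}$ ($U{\left(P \right)} = -4 + \left(\frac{P}{17} + \frac{P}{1}\right) = -4 + \left(P \frac{1}{17} + P 1\right) = -4 + \left(\frac{P}{17} + P\right) = -4 + \frac{18 P}{17}$)
$U{\left(11 \right)} - \left(33 - -28\right) = \left(-4 + \frac{18}{17} \cdot 11\right) - \left(33 - -28\right) = \left(-4 + \frac{198}{17}\right) - \left(33 + 28\right) = \frac{130}{17} - 61 = - \frac{907}{17}$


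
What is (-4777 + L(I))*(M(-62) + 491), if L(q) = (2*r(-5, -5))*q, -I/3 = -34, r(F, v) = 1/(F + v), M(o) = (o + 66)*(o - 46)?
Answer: -1415233/5 ≈ -2.8305e+5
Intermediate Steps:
M(o) = (-46 + o)*(66 + o) (M(o) = (66 + o)*(-46 + o) = (-46 + o)*(66 + o))
I = 102 (I = -3*(-34) = 102)
L(q) = -q/5 (L(q) = (2/(-5 - 5))*q = (2/(-10))*q = (2*(-⅒))*q = -q/5)
(-4777 + L(I))*(M(-62) + 491) = (-4777 - ⅕*102)*((-3036 + (-62)² + 20*(-62)) + 491) = (-4777 - 102/5)*((-3036 + 3844 - 1240) + 491) = -23987*(-432 + 491)/5 = -23987/5*59 = -1415233/5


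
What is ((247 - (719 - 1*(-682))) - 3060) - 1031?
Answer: -5245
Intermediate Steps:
((247 - (719 - 1*(-682))) - 3060) - 1031 = ((247 - (719 + 682)) - 3060) - 1031 = ((247 - 1*1401) - 3060) - 1031 = ((247 - 1401) - 3060) - 1031 = (-1154 - 3060) - 1031 = -4214 - 1031 = -5245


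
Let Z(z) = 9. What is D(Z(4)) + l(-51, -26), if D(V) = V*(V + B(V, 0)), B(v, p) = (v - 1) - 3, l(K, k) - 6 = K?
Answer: 81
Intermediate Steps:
l(K, k) = 6 + K
B(v, p) = -4 + v (B(v, p) = (-1 + v) - 3 = -4 + v)
D(V) = V*(-4 + 2*V) (D(V) = V*(V + (-4 + V)) = V*(-4 + 2*V))
D(Z(4)) + l(-51, -26) = 2*9*(-2 + 9) + (6 - 51) = 2*9*7 - 45 = 126 - 45 = 81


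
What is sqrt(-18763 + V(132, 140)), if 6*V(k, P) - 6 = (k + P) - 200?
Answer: 25*I*sqrt(30) ≈ 136.93*I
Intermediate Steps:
V(k, P) = -97/3 + P/6 + k/6 (V(k, P) = 1 + ((k + P) - 200)/6 = 1 + ((P + k) - 200)/6 = 1 + (-200 + P + k)/6 = 1 + (-100/3 + P/6 + k/6) = -97/3 + P/6 + k/6)
sqrt(-18763 + V(132, 140)) = sqrt(-18763 + (-97/3 + (1/6)*140 + (1/6)*132)) = sqrt(-18763 + (-97/3 + 70/3 + 22)) = sqrt(-18763 + 13) = sqrt(-18750) = 25*I*sqrt(30)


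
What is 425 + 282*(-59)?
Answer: -16213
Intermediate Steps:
425 + 282*(-59) = 425 - 16638 = -16213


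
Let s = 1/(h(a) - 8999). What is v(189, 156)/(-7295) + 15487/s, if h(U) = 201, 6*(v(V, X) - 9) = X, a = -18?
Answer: -198795499341/1459 ≈ -1.3625e+8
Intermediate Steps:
v(V, X) = 9 + X/6
s = -1/8798 (s = 1/(201 - 8999) = 1/(-8798) = -1/8798 ≈ -0.00011366)
v(189, 156)/(-7295) + 15487/s = (9 + (1/6)*156)/(-7295) + 15487/(-1/8798) = (9 + 26)*(-1/7295) + 15487*(-8798) = 35*(-1/7295) - 136254626 = -7/1459 - 136254626 = -198795499341/1459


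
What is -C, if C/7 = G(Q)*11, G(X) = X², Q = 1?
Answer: -77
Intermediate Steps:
C = 77 (C = 7*(1²*11) = 7*(1*11) = 7*11 = 77)
-C = -1*77 = -77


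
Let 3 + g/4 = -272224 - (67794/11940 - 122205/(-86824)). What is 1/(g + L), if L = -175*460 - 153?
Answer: -21597470/25260170716833 ≈ -8.5500e-7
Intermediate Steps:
L = -80653 (L = -80500 - 153 = -80653)
g = -23518269968923/21597470 (g = -12 + 4*(-272224 - (67794/11940 - 122205/(-86824))) = -12 + 4*(-272224 - (67794*(1/11940) - 122205*(-1/86824))) = -12 + 4*(-272224 - (11299/1990 + 122205/86824)) = -12 + 4*(-272224 - 1*612106163/86389880) = -12 + 4*(-272224 - 612106163/86389880) = -12 + 4*(-23518010799283/86389880) = -12 - 23518010799283/21597470 = -23518269968923/21597470 ≈ -1.0889e+6)
1/(g + L) = 1/(-23518269968923/21597470 - 80653) = 1/(-25260170716833/21597470) = -21597470/25260170716833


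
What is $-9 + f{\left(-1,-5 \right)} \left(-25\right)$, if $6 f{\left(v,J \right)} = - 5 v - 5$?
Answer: $-9$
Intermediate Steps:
$f{\left(v,J \right)} = - \frac{5}{6} - \frac{5 v}{6}$ ($f{\left(v,J \right)} = \frac{- 5 v - 5}{6} = \frac{-5 - 5 v}{6} = - \frac{5}{6} - \frac{5 v}{6}$)
$-9 + f{\left(-1,-5 \right)} \left(-25\right) = -9 + \left(- \frac{5}{6} - - \frac{5}{6}\right) \left(-25\right) = -9 + \left(- \frac{5}{6} + \frac{5}{6}\right) \left(-25\right) = -9 + 0 \left(-25\right) = -9 + 0 = -9$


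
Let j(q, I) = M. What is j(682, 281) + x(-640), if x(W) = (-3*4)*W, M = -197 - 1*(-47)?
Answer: 7530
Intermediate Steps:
M = -150 (M = -197 + 47 = -150)
j(q, I) = -150
x(W) = -12*W
j(682, 281) + x(-640) = -150 - 12*(-640) = -150 + 7680 = 7530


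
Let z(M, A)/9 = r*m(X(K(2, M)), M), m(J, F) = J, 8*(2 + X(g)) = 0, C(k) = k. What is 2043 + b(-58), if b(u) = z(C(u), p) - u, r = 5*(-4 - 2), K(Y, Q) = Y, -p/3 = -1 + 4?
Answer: 2641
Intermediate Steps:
p = -9 (p = -3*(-1 + 4) = -3*3 = -9)
r = -30 (r = 5*(-6) = -30)
X(g) = -2 (X(g) = -2 + (⅛)*0 = -2 + 0 = -2)
z(M, A) = 540 (z(M, A) = 9*(-30*(-2)) = 9*60 = 540)
b(u) = 540 - u
2043 + b(-58) = 2043 + (540 - 1*(-58)) = 2043 + (540 + 58) = 2043 + 598 = 2641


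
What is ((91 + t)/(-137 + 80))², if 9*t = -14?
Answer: 648025/263169 ≈ 2.4624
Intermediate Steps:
t = -14/9 (t = (⅑)*(-14) = -14/9 ≈ -1.5556)
((91 + t)/(-137 + 80))² = ((91 - 14/9)/(-137 + 80))² = ((805/9)/(-57))² = ((805/9)*(-1/57))² = (-805/513)² = 648025/263169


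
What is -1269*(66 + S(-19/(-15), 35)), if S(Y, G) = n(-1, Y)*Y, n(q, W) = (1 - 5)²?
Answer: -547362/5 ≈ -1.0947e+5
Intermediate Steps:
n(q, W) = 16 (n(q, W) = (-4)² = 16)
S(Y, G) = 16*Y
-1269*(66 + S(-19/(-15), 35)) = -1269*(66 + 16*(-19/(-15))) = -1269*(66 + 16*(-19*(-1/15))) = -1269*(66 + 16*(19/15)) = -1269*(66 + 304/15) = -1269*1294/15 = -547362/5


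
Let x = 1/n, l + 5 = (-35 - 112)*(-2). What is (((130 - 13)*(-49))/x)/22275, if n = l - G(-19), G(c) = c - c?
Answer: -184093/2475 ≈ -74.381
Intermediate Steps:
l = 289 (l = -5 + (-35 - 112)*(-2) = -5 - 147*(-2) = -5 + 294 = 289)
G(c) = 0
n = 289 (n = 289 - 1*0 = 289 + 0 = 289)
x = 1/289 ≈ 0.0034602
(((130 - 13)*(-49))/x)/22275 = (((130 - 13)*(-49))/(1/289))/22275 = ((117*(-49))*289)*(1/22275) = -5733*289*(1/22275) = -1656837*1/22275 = -184093/2475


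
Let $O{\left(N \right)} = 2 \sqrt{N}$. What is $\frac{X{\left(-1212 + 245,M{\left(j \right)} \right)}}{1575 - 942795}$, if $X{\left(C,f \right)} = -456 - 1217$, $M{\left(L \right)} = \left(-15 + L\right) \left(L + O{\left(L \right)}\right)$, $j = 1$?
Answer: $\frac{239}{134460} \approx 0.0017775$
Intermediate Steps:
$M{\left(L \right)} = \left(-15 + L\right) \left(L + 2 \sqrt{L}\right)$
$X{\left(C,f \right)} = -1673$
$\frac{X{\left(-1212 + 245,M{\left(j \right)} \right)}}{1575 - 942795} = - \frac{1673}{1575 - 942795} = - \frac{1673}{-941220} = \left(-1673\right) \left(- \frac{1}{941220}\right) = \frac{239}{134460}$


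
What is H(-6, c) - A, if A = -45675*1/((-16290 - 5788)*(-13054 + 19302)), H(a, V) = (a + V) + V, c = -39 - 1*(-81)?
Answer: 1537076451/19706192 ≈ 78.000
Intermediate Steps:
c = 42 (c = -39 + 81 = 42)
H(a, V) = a + 2*V (H(a, V) = (V + a) + V = a + 2*V)
A = 6525/19706192 (A = -45675/(6248*(-22078)) = -45675/(-137943344) = -45675*(-1/137943344) = 6525/19706192 ≈ 0.00033111)
H(-6, c) - A = (-6 + 2*42) - 1*6525/19706192 = (-6 + 84) - 6525/19706192 = 78 - 6525/19706192 = 1537076451/19706192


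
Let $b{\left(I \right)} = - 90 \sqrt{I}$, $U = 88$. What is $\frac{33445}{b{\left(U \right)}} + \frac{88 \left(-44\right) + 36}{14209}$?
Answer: $- \frac{3836}{14209} - \frac{6689 \sqrt{22}}{792} \approx -39.884$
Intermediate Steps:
$\frac{33445}{b{\left(U \right)}} + \frac{88 \left(-44\right) + 36}{14209} = \frac{33445}{\left(-90\right) \sqrt{88}} + \frac{88 \left(-44\right) + 36}{14209} = \frac{33445}{\left(-90\right) 2 \sqrt{22}} + \left(-3872 + 36\right) \frac{1}{14209} = \frac{33445}{\left(-180\right) \sqrt{22}} - \frac{3836}{14209} = 33445 \left(- \frac{\sqrt{22}}{3960}\right) - \frac{3836}{14209} = - \frac{6689 \sqrt{22}}{792} - \frac{3836}{14209} = - \frac{3836}{14209} - \frac{6689 \sqrt{22}}{792}$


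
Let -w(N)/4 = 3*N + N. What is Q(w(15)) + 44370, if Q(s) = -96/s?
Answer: 221852/5 ≈ 44370.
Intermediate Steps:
w(N) = -16*N (w(N) = -4*(3*N + N) = -16*N)
Q(w(15)) + 44370 = -96/((-16*15)) + 44370 = -96/(-240) + 44370 = -96*(-1/240) + 44370 = ⅖ + 44370 = 221852/5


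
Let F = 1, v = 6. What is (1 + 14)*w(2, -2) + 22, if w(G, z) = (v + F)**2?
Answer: 757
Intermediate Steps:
w(G, z) = 49 (w(G, z) = (6 + 1)**2 = 7**2 = 49)
(1 + 14)*w(2, -2) + 22 = (1 + 14)*49 + 22 = 15*49 + 22 = 735 + 22 = 757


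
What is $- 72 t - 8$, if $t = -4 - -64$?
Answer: $-4328$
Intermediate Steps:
$t = 60$ ($t = -4 + 64 = 60$)
$- 72 t - 8 = \left(-72\right) 60 - 8 = -4320 - 8 = -4328$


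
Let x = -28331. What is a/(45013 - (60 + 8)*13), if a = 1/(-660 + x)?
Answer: -1/1279343839 ≈ -7.8165e-10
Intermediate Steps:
a = -1/28991 (a = 1/(-660 - 28331) = 1/(-28991) = -1/28991 ≈ -3.4493e-5)
a/(45013 - (60 + 8)*13) = -1/(28991*(45013 - (60 + 8)*13)) = -1/(28991*(45013 - 68*13)) = -1/(28991*(45013 - 1*884)) = -1/(28991*(45013 - 884)) = -1/28991/44129 = -1/28991*1/44129 = -1/1279343839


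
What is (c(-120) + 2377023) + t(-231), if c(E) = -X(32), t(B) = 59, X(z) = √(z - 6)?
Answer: 2377082 - √26 ≈ 2.3771e+6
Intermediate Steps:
X(z) = √(-6 + z)
c(E) = -√26 (c(E) = -√(-6 + 32) = -√26)
(c(-120) + 2377023) + t(-231) = (-√26 + 2377023) + 59 = (2377023 - √26) + 59 = 2377082 - √26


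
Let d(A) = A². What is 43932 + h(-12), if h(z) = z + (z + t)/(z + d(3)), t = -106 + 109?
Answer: 43923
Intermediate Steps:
t = 3
h(z) = z + (3 + z)/(9 + z) (h(z) = z + (z + 3)/(z + 3²) = z + (3 + z)/(z + 9) = z + (3 + z)/(9 + z))
43932 + h(-12) = 43932 + (3 + (-12)² + 10*(-12))/(9 - 12) = 43932 + (3 + 144 - 120)/(-3) = 43932 - ⅓*27 = 43932 - 9 = 43923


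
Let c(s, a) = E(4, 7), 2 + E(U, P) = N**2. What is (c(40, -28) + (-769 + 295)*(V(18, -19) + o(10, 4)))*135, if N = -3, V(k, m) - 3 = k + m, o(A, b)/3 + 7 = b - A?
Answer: 2368575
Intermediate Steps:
o(A, b) = -21 - 3*A + 3*b (o(A, b) = -21 + 3*(b - A) = -21 + (-3*A + 3*b) = -21 - 3*A + 3*b)
V(k, m) = 3 + k + m (V(k, m) = 3 + (k + m) = 3 + k + m)
E(U, P) = 7 (E(U, P) = -2 + (-3)**2 = -2 + 9 = 7)
c(s, a) = 7
(c(40, -28) + (-769 + 295)*(V(18, -19) + o(10, 4)))*135 = (7 + (-769 + 295)*((3 + 18 - 19) + (-21 - 3*10 + 3*4)))*135 = (7 - 474*(2 + (-21 - 30 + 12)))*135 = (7 - 474*(2 - 39))*135 = (7 - 474*(-37))*135 = (7 + 17538)*135 = 17545*135 = 2368575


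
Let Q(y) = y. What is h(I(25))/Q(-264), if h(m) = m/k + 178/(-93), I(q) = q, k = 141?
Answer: 7591/1153944 ≈ 0.0065783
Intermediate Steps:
h(m) = -178/93 + m/141 (h(m) = m/141 + 178/(-93) = m*(1/141) + 178*(-1/93) = m/141 - 178/93 = -178/93 + m/141)
h(I(25))/Q(-264) = (-178/93 + (1/141)*25)/(-264) = (-178/93 + 25/141)*(-1/264) = -7591/4371*(-1/264) = 7591/1153944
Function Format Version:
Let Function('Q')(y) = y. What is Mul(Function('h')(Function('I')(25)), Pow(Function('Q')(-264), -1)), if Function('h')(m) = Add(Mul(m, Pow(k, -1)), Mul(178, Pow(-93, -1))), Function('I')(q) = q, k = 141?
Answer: Rational(7591, 1153944) ≈ 0.0065783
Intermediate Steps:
Function('h')(m) = Add(Rational(-178, 93), Mul(Rational(1, 141), m)) (Function('h')(m) = Add(Mul(m, Pow(141, -1)), Mul(178, Pow(-93, -1))) = Add(Mul(m, Rational(1, 141)), Mul(178, Rational(-1, 93))) = Add(Mul(Rational(1, 141), m), Rational(-178, 93)) = Add(Rational(-178, 93), Mul(Rational(1, 141), m)))
Mul(Function('h')(Function('I')(25)), Pow(Function('Q')(-264), -1)) = Mul(Add(Rational(-178, 93), Mul(Rational(1, 141), 25)), Pow(-264, -1)) = Mul(Add(Rational(-178, 93), Rational(25, 141)), Rational(-1, 264)) = Mul(Rational(-7591, 4371), Rational(-1, 264)) = Rational(7591, 1153944)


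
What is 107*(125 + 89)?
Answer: 22898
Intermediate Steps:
107*(125 + 89) = 107*214 = 22898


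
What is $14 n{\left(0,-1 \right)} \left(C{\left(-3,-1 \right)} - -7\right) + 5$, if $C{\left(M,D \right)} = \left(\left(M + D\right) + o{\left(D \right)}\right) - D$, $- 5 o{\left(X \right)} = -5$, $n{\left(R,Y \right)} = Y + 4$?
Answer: $215$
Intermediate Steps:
$n{\left(R,Y \right)} = 4 + Y$
$o{\left(X \right)} = 1$ ($o{\left(X \right)} = \left(- \frac{1}{5}\right) \left(-5\right) = 1$)
$C{\left(M,D \right)} = 1 + M$ ($C{\left(M,D \right)} = \left(\left(M + D\right) + 1\right) - D = \left(\left(D + M\right) + 1\right) - D = \left(1 + D + M\right) - D = 1 + M$)
$14 n{\left(0,-1 \right)} \left(C{\left(-3,-1 \right)} - -7\right) + 5 = 14 \left(4 - 1\right) \left(\left(1 - 3\right) - -7\right) + 5 = 14 \cdot 3 \left(-2 + \left(-3 + 10\right)\right) + 5 = 14 \cdot 3 \left(-2 + 7\right) + 5 = 14 \cdot 3 \cdot 5 + 5 = 14 \cdot 15 + 5 = 210 + 5 = 215$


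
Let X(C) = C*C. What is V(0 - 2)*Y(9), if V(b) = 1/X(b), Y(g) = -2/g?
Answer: -1/18 ≈ -0.055556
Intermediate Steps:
X(C) = C²
V(b) = b⁻² (V(b) = 1/(b²) = b⁻²)
V(0 - 2)*Y(9) = (-2/9)/(0 - 2)² = (-2*⅑)/(-2)² = (¼)*(-2/9) = -1/18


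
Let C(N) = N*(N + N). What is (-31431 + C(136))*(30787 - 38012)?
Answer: -40178225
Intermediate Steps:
C(N) = 2*N**2 (C(N) = N*(2*N) = 2*N**2)
(-31431 + C(136))*(30787 - 38012) = (-31431 + 2*136**2)*(30787 - 38012) = (-31431 + 2*18496)*(-7225) = (-31431 + 36992)*(-7225) = 5561*(-7225) = -40178225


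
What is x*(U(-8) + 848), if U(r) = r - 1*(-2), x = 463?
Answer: 389846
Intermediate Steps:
U(r) = 2 + r (U(r) = r + 2 = 2 + r)
x*(U(-8) + 848) = 463*((2 - 8) + 848) = 463*(-6 + 848) = 463*842 = 389846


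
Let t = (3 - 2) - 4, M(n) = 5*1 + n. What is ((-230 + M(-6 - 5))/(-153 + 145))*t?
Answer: -177/2 ≈ -88.500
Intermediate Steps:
M(n) = 5 + n
t = -3 (t = 1 - 4 = -3)
((-230 + M(-6 - 5))/(-153 + 145))*t = ((-230 + (5 + (-6 - 5)))/(-153 + 145))*(-3) = ((-230 + (5 - 11))/(-8))*(-3) = ((-230 - 6)*(-⅛))*(-3) = -236*(-⅛)*(-3) = (59/2)*(-3) = -177/2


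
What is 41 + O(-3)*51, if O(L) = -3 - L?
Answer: 41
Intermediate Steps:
41 + O(-3)*51 = 41 + (-3 - 1*(-3))*51 = 41 + (-3 + 3)*51 = 41 + 0*51 = 41 + 0 = 41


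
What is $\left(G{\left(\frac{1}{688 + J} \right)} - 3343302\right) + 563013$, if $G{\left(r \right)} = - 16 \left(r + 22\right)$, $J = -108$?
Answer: $- \frac{403192949}{145} \approx -2.7806 \cdot 10^{6}$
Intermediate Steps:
$G{\left(r \right)} = -352 - 16 r$ ($G{\left(r \right)} = - 16 \left(22 + r\right) = -352 - 16 r$)
$\left(G{\left(\frac{1}{688 + J} \right)} - 3343302\right) + 563013 = \left(\left(-352 - \frac{16}{688 - 108}\right) - 3343302\right) + 563013 = \left(\left(-352 - \frac{16}{580}\right) - 3343302\right) + 563013 = \left(\left(-352 - \frac{4}{145}\right) - 3343302\right) + 563013 = \left(- \frac{51044}{145} - 3343302\right) + 563013 = - \frac{484829834}{145} + 563013 = - \frac{403192949}{145}$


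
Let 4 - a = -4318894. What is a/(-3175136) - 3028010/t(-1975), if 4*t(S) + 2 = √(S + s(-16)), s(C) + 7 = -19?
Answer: 7690608908439/636614768 + 2422408*I*√2001/401 ≈ 12080.0 + 2.7023e+5*I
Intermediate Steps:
a = 4318898 (a = 4 - 1*(-4318894) = 4 + 4318894 = 4318898)
s(C) = -26 (s(C) = -7 - 19 = -26)
t(S) = -½ + √(-26 + S)/4 (t(S) = -½ + √(S - 26)/4 = -½ + √(-26 + S)/4)
a/(-3175136) - 3028010/t(-1975) = 4318898/(-3175136) - 3028010/(-½ + √(-26 - 1975)/4) = 4318898*(-1/3175136) - 3028010/(-½ + √(-2001)/4) = -2159449/1587568 - 3028010/(-½ + (I*√2001)/4) = -2159449/1587568 - 3028010/(-½ + I*√2001/4)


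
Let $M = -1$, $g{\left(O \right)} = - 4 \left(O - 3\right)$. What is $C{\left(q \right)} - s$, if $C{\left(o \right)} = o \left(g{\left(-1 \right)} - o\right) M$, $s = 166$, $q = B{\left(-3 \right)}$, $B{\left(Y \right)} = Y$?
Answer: $-109$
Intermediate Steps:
$g{\left(O \right)} = 12 - 4 O$ ($g{\left(O \right)} = - 4 \left(-3 + O\right) = 12 - 4 O$)
$q = -3$
$C{\left(o \right)} = - o \left(16 - o\right)$ ($C{\left(o \right)} = o \left(\left(12 - -4\right) - o\right) \left(-1\right) = o \left(\left(12 + 4\right) - o\right) \left(-1\right) = o \left(16 - o\right) \left(-1\right) = - o \left(16 - o\right)$)
$C{\left(q \right)} - s = - 3 \left(-16 - 3\right) - 166 = \left(-3\right) \left(-19\right) - 166 = 57 - 166 = -109$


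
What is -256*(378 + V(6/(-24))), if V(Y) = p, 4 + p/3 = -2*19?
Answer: -64512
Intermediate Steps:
p = -126 (p = -12 + 3*(-2*19) = -12 + 3*(-38) = -12 - 114 = -126)
V(Y) = -126
-256*(378 + V(6/(-24))) = -256*(378 - 126) = -256*252 = -64512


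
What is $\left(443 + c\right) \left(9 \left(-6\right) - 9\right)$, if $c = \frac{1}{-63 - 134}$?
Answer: $- \frac{5498010}{197} \approx -27909.0$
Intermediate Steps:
$c = - \frac{1}{197}$ ($c = \frac{1}{-197} = - \frac{1}{197} \approx -0.0050761$)
$\left(443 + c\right) \left(9 \left(-6\right) - 9\right) = \left(443 - \frac{1}{197}\right) \left(9 \left(-6\right) - 9\right) = \frac{87270 \left(-54 - 9\right)}{197} = \frac{87270}{197} \left(-63\right) = - \frac{5498010}{197}$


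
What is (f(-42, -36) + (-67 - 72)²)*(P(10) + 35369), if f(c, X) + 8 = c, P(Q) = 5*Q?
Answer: 682559549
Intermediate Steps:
f(c, X) = -8 + c
(f(-42, -36) + (-67 - 72)²)*(P(10) + 35369) = ((-8 - 42) + (-67 - 72)²)*(5*10 + 35369) = (-50 + (-139)²)*(50 + 35369) = (-50 + 19321)*35419 = 19271*35419 = 682559549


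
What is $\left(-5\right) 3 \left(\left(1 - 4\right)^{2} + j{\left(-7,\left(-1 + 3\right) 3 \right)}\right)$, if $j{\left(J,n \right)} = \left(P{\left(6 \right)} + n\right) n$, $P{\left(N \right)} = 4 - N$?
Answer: $-495$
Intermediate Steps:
$j{\left(J,n \right)} = n \left(-2 + n\right)$ ($j{\left(J,n \right)} = \left(\left(4 - 6\right) + n\right) n = \left(-2 + n\right) n = n \left(-2 + n\right)$)
$\left(-5\right) 3 \left(\left(1 - 4\right)^{2} + j{\left(-7,\left(-1 + 3\right) 3 \right)}\right) = \left(-5\right) 3 \left(\left(1 - 4\right)^{2} + \left(-1 + 3\right) 3 \left(-2 + \left(-1 + 3\right) 3\right)\right) = - 15 \left(\left(-3\right)^{2} + 2 \cdot 3 \left(-2 + 2 \cdot 3\right)\right) = - 15 \left(9 + 6 \left(-2 + 6\right)\right) = - 15 \left(9 + 6 \cdot 4\right) = - 15 \left(9 + 24\right) = \left(-15\right) 33 = -495$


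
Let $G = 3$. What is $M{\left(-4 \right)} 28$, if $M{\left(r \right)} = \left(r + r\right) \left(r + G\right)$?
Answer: $224$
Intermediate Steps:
$M{\left(r \right)} = 2 r \left(3 + r\right)$ ($M{\left(r \right)} = \left(r + r\right) \left(r + 3\right) = 2 r \left(3 + r\right)$)
$M{\left(-4 \right)} 28 = 2 \left(-4\right) \left(3 - 4\right) 28 = 2 \left(-4\right) \left(-1\right) 28 = 8 \cdot 28 = 224$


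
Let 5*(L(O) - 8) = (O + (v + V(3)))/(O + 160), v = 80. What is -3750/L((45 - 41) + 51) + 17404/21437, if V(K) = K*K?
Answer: -43132862837/93722564 ≈ -460.22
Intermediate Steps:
V(K) = K²
L(O) = 8 + (89 + O)/(5*(160 + O)) (L(O) = 8 + ((O + (80 + 3²))/(O + 160))/5 = 8 + ((O + (80 + 9))/(160 + O))/5 = 8 + ((O + 89)/(160 + O))/5 = 8 + ((89 + O)/(160 + O))/5 = 8 + (89 + O)/(5*(160 + O)))
-3750/L((45 - 41) + 51) + 17404/21437 = -3750*5*(160 + ((45 - 41) + 51))/(6489 + 41*((45 - 41) + 51)) + 17404/21437 = -3750*5*(160 + (4 + 51))/(6489 + 41*(4 + 51)) + 17404*(1/21437) = -3750*5*(160 + 55)/(6489 + 41*55) + 17404/21437 = -3750*1075/(6489 + 2255) + 17404/21437 = -3750/((⅕)*(1/215)*8744) + 17404/21437 = -3750/8744/1075 + 17404/21437 = -3750*1075/8744 + 17404/21437 = -2015625/4372 + 17404/21437 = -43132862837/93722564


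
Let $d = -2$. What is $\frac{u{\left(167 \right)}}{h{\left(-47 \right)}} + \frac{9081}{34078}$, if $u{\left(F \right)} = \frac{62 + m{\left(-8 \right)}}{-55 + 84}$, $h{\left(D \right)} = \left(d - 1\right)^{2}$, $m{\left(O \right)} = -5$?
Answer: $\frac{1437529}{2964786} \approx 0.48487$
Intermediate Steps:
$h{\left(D \right)} = 9$ ($h{\left(D \right)} = \left(-2 - 1\right)^{2} = \left(-3\right)^{2} = 9$)
$u{\left(F \right)} = \frac{57}{29}$ ($u{\left(F \right)} = \frac{62 - 5}{-55 + 84} = \frac{57}{29}$)
$\frac{u{\left(167 \right)}}{h{\left(-47 \right)}} + \frac{9081}{34078} = \frac{57}{29 \cdot 9} + \frac{9081}{34078} = \frac{57}{29} \cdot \frac{1}{9} + 9081 \cdot \frac{1}{34078} = \frac{19}{87} + \frac{9081}{34078} = \frac{1437529}{2964786}$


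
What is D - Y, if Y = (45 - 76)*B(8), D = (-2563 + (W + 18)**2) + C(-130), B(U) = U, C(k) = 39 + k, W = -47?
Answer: -1565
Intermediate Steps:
D = -1813 (D = (-2563 + (-47 + 18)**2) + (39 - 130) = (-2563 + (-29)**2) - 91 = (-2563 + 841) - 91 = -1722 - 91 = -1813)
Y = -248 (Y = (45 - 76)*8 = -31*8 = -248)
D - Y = -1813 - 1*(-248) = -1813 + 248 = -1565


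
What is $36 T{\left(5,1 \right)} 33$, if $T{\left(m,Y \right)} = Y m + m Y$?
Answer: $11880$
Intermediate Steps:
$T{\left(m,Y \right)} = 2 Y m$ ($T{\left(m,Y \right)} = Y m + Y m = 2 Y m$)
$36 T{\left(5,1 \right)} 33 = 36 \cdot 2 \cdot 1 \cdot 5 \cdot 33 = 36 \cdot 10 \cdot 33 = 360 \cdot 33 = 11880$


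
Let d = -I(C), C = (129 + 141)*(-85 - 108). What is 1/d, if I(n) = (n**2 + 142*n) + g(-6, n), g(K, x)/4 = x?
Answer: -1/2707844040 ≈ -3.6930e-10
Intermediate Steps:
g(K, x) = 4*x
C = -52110 (C = 270*(-193) = -52110)
I(n) = n**2 + 146*n (I(n) = (n**2 + 142*n) + 4*n = n**2 + 146*n)
d = -2707844040 (d = -(-52110)*(146 - 52110) = -(-52110)*(-51964) = -1*2707844040 = -2707844040)
1/d = 1/(-2707844040) = -1/2707844040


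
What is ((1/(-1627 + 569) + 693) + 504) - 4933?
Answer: -3952689/1058 ≈ -3736.0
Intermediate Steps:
((1/(-1627 + 569) + 693) + 504) - 4933 = ((1/(-1058) + 693) + 504) - 4933 = ((-1/1058 + 693) + 504) - 4933 = (733193/1058 + 504) - 4933 = 1266425/1058 - 4933 = -3952689/1058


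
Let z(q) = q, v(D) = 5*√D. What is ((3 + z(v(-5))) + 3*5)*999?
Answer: 17982 + 4995*I*√5 ≈ 17982.0 + 11169.0*I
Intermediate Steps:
((3 + z(v(-5))) + 3*5)*999 = ((3 + 5*√(-5)) + 3*5)*999 = ((3 + 5*(I*√5)) + 15)*999 = ((3 + 5*I*√5) + 15)*999 = (18 + 5*I*√5)*999 = 17982 + 4995*I*√5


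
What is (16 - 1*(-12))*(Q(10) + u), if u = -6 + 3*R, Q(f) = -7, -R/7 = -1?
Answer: 224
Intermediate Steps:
R = 7 (R = -7*(-1) = 7)
u = 15 (u = -6 + 3*7 = -6 + 21 = 15)
(16 - 1*(-12))*(Q(10) + u) = (16 - 1*(-12))*(-7 + 15) = (16 + 12)*8 = 28*8 = 224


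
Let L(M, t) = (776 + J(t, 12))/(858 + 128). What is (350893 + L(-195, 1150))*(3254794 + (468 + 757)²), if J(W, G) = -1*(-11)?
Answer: 1645285976333415/986 ≈ 1.6686e+12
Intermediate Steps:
J(W, G) = 11
L(M, t) = 787/986 (L(M, t) = (776 + 11)/(858 + 128) = 787/986)
(350893 + L(-195, 1150))*(3254794 + (468 + 757)²) = (350893 + 787/986)*(3254794 + (468 + 757)²) = 345981285*(3254794 + 1225²)/986 = 345981285*(3254794 + 1500625)/986 = (345981285/986)*4755419 = 1645285976333415/986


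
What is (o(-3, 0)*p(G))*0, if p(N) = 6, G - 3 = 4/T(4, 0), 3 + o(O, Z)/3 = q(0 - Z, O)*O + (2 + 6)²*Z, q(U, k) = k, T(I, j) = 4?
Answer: 0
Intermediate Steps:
o(O, Z) = -9 + 3*O² + 192*Z (o(O, Z) = -9 + 3*(O*O + (2 + 6)²*Z) = -9 + 3*(O² + 8²*Z) = -9 + 3*(O² + 64*Z) = -9 + (3*O² + 192*Z) = -9 + 3*O² + 192*Z)
G = 4 (G = 3 + 4/4 = 3 + 4*(¼) = 3 + 1 = 4)
(o(-3, 0)*p(G))*0 = ((-9 + 3*(-3)² + 192*0)*6)*0 = ((-9 + 3*9 + 0)*6)*0 = ((-9 + 27 + 0)*6)*0 = (18*6)*0 = 108*0 = 0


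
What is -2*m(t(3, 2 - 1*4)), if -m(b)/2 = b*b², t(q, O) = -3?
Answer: -108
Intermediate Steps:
m(b) = -2*b³ (m(b) = -2*b*b² = -2*b³)
-2*m(t(3, 2 - 1*4)) = -(-4)*(-3)³ = -(-4)*(-27) = -2*54 = -108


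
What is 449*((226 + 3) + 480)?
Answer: 318341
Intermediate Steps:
449*((226 + 3) + 480) = 449*(229 + 480) = 449*709 = 318341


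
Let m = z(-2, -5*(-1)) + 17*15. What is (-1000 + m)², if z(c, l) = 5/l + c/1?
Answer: 556516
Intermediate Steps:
z(c, l) = c + 5/l (z(c, l) = 5/l + c*1 = 5/l + c = c + 5/l)
m = 254 (m = (-2 + 5/((-5*(-1)))) + 17*15 = (-2 + 5/5) + 255 = (-2 + 5*(⅕)) + 255 = (-2 + 1) + 255 = -1 + 255 = 254)
(-1000 + m)² = (-1000 + 254)² = (-746)² = 556516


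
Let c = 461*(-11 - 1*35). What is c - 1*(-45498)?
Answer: 24292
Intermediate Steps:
c = -21206 (c = 461*(-11 - 35) = 461*(-46) = -21206)
c - 1*(-45498) = -21206 - 1*(-45498) = -21206 + 45498 = 24292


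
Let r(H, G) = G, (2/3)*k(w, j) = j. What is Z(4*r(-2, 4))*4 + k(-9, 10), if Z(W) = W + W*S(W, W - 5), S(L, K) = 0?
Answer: 79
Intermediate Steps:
k(w, j) = 3*j/2
Z(W) = W (Z(W) = W + W*0 = W + 0 = W)
Z(4*r(-2, 4))*4 + k(-9, 10) = (4*4)*4 + (3/2)*10 = 16*4 + 15 = 64 + 15 = 79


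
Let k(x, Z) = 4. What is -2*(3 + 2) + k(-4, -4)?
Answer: -6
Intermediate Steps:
-2*(3 + 2) + k(-4, -4) = -2*(3 + 2) + 4 = -2*5 + 4 = -10 + 4 = -6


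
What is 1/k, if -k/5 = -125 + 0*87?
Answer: 1/625 ≈ 0.0016000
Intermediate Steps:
k = 625 (k = -5*(-125 + 0*87) = -5*(-125 + 0) = -5*(-125) = 625)
1/k = 1/625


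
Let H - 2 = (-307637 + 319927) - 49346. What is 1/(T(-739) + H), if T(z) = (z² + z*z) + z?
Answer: 1/1054449 ≈ 9.4836e-7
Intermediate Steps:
H = -37054 (H = 2 + ((-307637 + 319927) - 49346) = 2 + (12290 - 49346) = 2 - 37056 = -37054)
T(z) = z + 2*z² (T(z) = (z² + z²) + z = 2*z² + z = z + 2*z²)
1/(T(-739) + H) = 1/(-739*(1 + 2*(-739)) - 37054) = 1/(-739*(1 - 1478) - 37054) = 1/(-739*(-1477) - 37054) = 1/(1091503 - 37054) = 1/1054449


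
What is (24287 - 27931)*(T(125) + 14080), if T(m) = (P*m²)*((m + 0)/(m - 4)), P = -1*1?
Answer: 908977580/121 ≈ 7.5122e+6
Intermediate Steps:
P = -1
T(m) = -m³/(-4 + m) (T(m) = (-m²)*((m + 0)/(m - 4)) = (-m²)*(m/(-4 + m)) = -m³/(-4 + m))
(24287 - 27931)*(T(125) + 14080) = (24287 - 27931)*(-1*125³/(-4 + 125) + 14080) = -3644*(-1*1953125/121 + 14080) = -3644*(-1*1953125*1/121 + 14080) = -3644*(-1953125/121 + 14080) = -3644*(-249445/121) = 908977580/121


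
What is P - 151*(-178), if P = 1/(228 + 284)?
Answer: 13761537/512 ≈ 26878.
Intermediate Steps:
P = 1/512 ≈ 0.0019531
P - 151*(-178) = 1/512 - 151*(-178) = 1/512 + 26878 = 13761537/512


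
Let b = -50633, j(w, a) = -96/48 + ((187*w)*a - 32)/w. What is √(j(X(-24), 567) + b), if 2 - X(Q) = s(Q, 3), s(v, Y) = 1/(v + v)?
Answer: √521053154/97 ≈ 235.33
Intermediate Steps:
s(v, Y) = 1/(2*v)
X(Q) = 2 - 1/(2*Q)
j(w, a) = -2 + (-32 + 187*a*w)/w (j(w, a) = -96*1/48 + (187*a*w - 32)/w = -2 + (-32 + 187*a*w)/w)
√(j(X(-24), 567) + b) = √((-2 - 32/(2 - ½/(-24)) + 187*567) - 50633) = √((-2 - 32/(2 - ½*(-1/24)) + 106029) - 50633) = √((-2 - 32/(2 + 1/48) + 106029) - 50633) = √((-2 - 32/97/48 + 106029) - 50633) = √((-2 - 32*48/97 + 106029) - 50633) = √((-2 - 1536/97 + 106029) - 50633) = √(10283083/97 - 50633) = √(5371682/97) = √521053154/97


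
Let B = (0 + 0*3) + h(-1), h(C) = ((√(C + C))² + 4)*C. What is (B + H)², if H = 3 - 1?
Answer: 0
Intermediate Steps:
h(C) = C*(4 + 2*C) (h(C) = ((√(2*C))² + 4)*C = ((√2*√C)² + 4)*C = (2*C + 4)*C = (4 + 2*C)*C = C*(4 + 2*C))
H = 2
B = -2 (B = (0 + 0*3) + 2*(-1)*(2 - 1) = (0 + 0) + 2*(-1)*1 = 0 - 2 = -2)
(B + H)² = (-2 + 2)² = 0² = 0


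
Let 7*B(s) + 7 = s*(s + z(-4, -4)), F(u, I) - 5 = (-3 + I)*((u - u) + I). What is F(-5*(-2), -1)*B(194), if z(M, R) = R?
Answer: 331677/7 ≈ 47382.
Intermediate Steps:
F(u, I) = 5 + I*(-3 + I) (F(u, I) = 5 + (-3 + I)*((u - u) + I) = 5 + (-3 + I)*(0 + I) = 5 + (-3 + I)*I = 5 + I*(-3 + I))
B(s) = -1 + s*(-4 + s)/7 (B(s) = -1 + (s*(s - 4))/7 = -1 + (s*(-4 + s))/7 = -1 + s*(-4 + s)/7)
F(-5*(-2), -1)*B(194) = (5 + (-1)² - 3*(-1))*(-1 - 4/7*194 + (⅐)*194²) = (5 + 1 + 3)*(-1 - 776/7 + (⅐)*37636) = 9*(-1 - 776/7 + 37636/7) = 9*(36853/7) = 331677/7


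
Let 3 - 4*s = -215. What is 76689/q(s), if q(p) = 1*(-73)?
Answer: -76689/73 ≈ -1050.5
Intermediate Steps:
s = 109/2 (s = ¾ - ¼*(-215) = ¾ + 215/4 = 109/2 ≈ 54.500)
q(p) = -73
76689/q(s) = 76689/(-73) = 76689*(-1/73) = -76689/73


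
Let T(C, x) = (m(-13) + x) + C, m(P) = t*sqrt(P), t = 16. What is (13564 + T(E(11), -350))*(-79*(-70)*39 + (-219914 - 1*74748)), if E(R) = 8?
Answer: -1044432224 - 1263872*I*sqrt(13) ≈ -1.0444e+9 - 4.557e+6*I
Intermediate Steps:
m(P) = 16*sqrt(P)
T(C, x) = C + x + 16*I*sqrt(13) (T(C, x) = (16*sqrt(-13) + x) + C = (16*(I*sqrt(13)) + x) + C = (16*I*sqrt(13) + x) + C = (x + 16*I*sqrt(13)) + C = C + x + 16*I*sqrt(13))
(13564 + T(E(11), -350))*(-79*(-70)*39 + (-219914 - 1*74748)) = (13564 + (8 - 350 + 16*I*sqrt(13)))*(-79*(-70)*39 + (-219914 - 1*74748)) = (13564 + (-342 + 16*I*sqrt(13)))*(5530*39 + (-219914 - 74748)) = (13222 + 16*I*sqrt(13))*(215670 - 294662) = (13222 + 16*I*sqrt(13))*(-78992) = -1044432224 - 1263872*I*sqrt(13)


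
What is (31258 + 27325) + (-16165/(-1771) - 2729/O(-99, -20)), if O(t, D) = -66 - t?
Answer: 28260055/483 ≈ 58509.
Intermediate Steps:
(31258 + 27325) + (-16165/(-1771) - 2729/O(-99, -20)) = (31258 + 27325) + (-16165/(-1771) - 2729/(-66 - 1*(-99))) = 58583 + (-16165*(-1/1771) - 2729/(-66 + 99)) = 58583 + (16165/1771 - 2729/33) = 58583 - 35534/483 = 28260055/483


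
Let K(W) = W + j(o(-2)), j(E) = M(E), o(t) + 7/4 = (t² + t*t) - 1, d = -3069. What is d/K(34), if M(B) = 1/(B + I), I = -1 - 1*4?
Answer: -3069/38 ≈ -80.763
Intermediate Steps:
o(t) = -11/4 + 2*t² (o(t) = -7/4 + ((t² + t*t) - 1) = -7/4 + ((t² + t²) - 1) = -7/4 + (2*t² - 1) = -7/4 + (-1 + 2*t²) = -11/4 + 2*t²)
I = -5 (I = -1 - 4 = -5)
M(B) = 1/(-5 + B) (M(B) = 1/(B - 5) = 1/(-5 + B))
j(E) = 1/(-5 + E)
K(W) = 4 + W (K(W) = W + 1/(-5 + (-11/4 + 2*(-2)²)) = W + 1/(-5 + (-11/4 + 2*4)) = W + 1/(-5 + (-11/4 + 8)) = W + 1/(-5 + 21/4) = W + 1/(¼) = W + 4 = 4 + W)
d/K(34) = -3069/(4 + 34) = -3069/38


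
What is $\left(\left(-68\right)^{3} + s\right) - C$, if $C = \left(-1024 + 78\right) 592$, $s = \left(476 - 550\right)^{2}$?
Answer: $251076$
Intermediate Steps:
$s = 5476$ ($s = \left(-74\right)^{2} = 5476$)
$C = -560032$ ($C = \left(-946\right) 592 = -560032$)
$\left(\left(-68\right)^{3} + s\right) - C = \left(\left(-68\right)^{3} + 5476\right) - -560032 = \left(-314432 + 5476\right) + 560032 = -308956 + 560032 = 251076$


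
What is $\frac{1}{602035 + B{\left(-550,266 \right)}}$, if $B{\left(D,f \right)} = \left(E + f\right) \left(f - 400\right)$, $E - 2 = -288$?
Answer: $\frac{1}{604715} \approx 1.6537 \cdot 10^{-6}$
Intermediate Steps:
$E = -286$ ($E = 2 - 288 = -286$)
$B{\left(D,f \right)} = \left(-400 + f\right) \left(-286 + f\right)$ ($B{\left(D,f \right)} = \left(-286 + f\right) \left(f - 400\right) = \left(-286 + f\right) \left(-400 + f\right) = \left(-400 + f\right) \left(-286 + f\right)$)
$\frac{1}{602035 + B{\left(-550,266 \right)}} = \frac{1}{602035 + \left(114400 + 266^{2} - 182476\right)} = \frac{1}{602035 + \left(114400 + 70756 - 182476\right)} = \frac{1}{602035 + 2680} = \frac{1}{604715}$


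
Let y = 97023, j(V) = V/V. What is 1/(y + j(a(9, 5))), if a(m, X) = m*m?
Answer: 1/97024 ≈ 1.0307e-5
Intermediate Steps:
a(m, X) = m²
j(V) = 1
1/(y + j(a(9, 5))) = 1/(97023 + 1) = 1/97024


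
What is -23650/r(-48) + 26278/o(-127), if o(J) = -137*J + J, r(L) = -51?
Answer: 12053617/25908 ≈ 465.25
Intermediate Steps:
o(J) = -136*J
-23650/r(-48) + 26278/o(-127) = -23650/(-51) + 26278/((-136*(-127))) = -23650*(-1/51) + 26278/17272 = 23650/51 + 26278*(1/17272) = 23650/51 + 13139/8636 = 12053617/25908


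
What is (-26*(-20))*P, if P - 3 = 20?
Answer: 11960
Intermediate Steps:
P = 23 (P = 3 + 20 = 23)
(-26*(-20))*P = -26*(-20)*23 = 520*23 = 11960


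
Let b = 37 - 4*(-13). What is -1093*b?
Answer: -97277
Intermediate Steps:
b = 89 (b = 37 + 52 = 89)
-1093*b = -1093*89 = -97277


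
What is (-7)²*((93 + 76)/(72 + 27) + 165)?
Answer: 808696/99 ≈ 8168.6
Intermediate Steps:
(-7)²*((93 + 76)/(72 + 27) + 165) = 49*(169/99 + 165) = 49*(16504/99) = 808696/99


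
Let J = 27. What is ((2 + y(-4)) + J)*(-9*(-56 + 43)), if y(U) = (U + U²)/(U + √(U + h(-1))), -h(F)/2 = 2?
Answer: 3159 - 117*I*√2 ≈ 3159.0 - 165.46*I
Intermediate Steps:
h(F) = -4 (h(F) = -2*2 = -4)
y(U) = (U + U²)/(U + √(-4 + U)) (y(U) = (U + U²)/(U + √(U - 4)) = (U + U²)/(U + √(-4 + U)))
((2 + y(-4)) + J)*(-9*(-56 + 43)) = ((2 - 4*(1 - 4)/(-4 + √(-4 - 4))) + 27)*(-9*(-56 + 43)) = ((2 - 4*(-3)/(-4 + √(-8))) + 27)*(-9*(-13)) = ((2 - 4*(-3)/(-4 + 2*I*√2)) + 27)*117 = ((2 + 12/(-4 + 2*I*√2)) + 27)*117 = (29 + 12/(-4 + 2*I*√2))*117 = 3393 + 1404/(-4 + 2*I*√2)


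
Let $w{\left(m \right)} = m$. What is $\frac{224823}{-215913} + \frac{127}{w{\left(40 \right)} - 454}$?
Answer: $- \frac{40165891}{29795994} \approx -1.348$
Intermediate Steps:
$\frac{224823}{-215913} + \frac{127}{w{\left(40 \right)} - 454} = \frac{224823}{-215913} + \frac{127}{40 - 454} = 224823 \left(- \frac{1}{215913}\right) + \frac{127}{-414} = - \frac{74941}{71971} + 127 \left(- \frac{1}{414}\right) = - \frac{74941}{71971} - \frac{127}{414} = - \frac{40165891}{29795994}$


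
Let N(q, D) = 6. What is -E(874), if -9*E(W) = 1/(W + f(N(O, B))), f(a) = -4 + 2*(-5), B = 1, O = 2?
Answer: 1/7740 ≈ 0.00012920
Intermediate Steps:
f(a) = -14 (f(a) = -4 - 10 = -14)
E(W) = -1/(9*(-14 + W)) (E(W) = -1/(9*(W - 14)) = -1/(9*(-14 + W)))
-E(874) = -(-1)/(-126 + 9*874) = -(-1)/(-126 + 7866) = -(-1)/7740 = -1*(-1/7740) = 1/7740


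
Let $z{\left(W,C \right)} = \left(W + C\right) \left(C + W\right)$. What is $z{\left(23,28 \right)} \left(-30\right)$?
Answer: $-78030$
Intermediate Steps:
$z{\left(W,C \right)} = \left(C + W\right)^{2}$ ($z{\left(W,C \right)} = \left(C + W\right) \left(C + W\right) = \left(C + W\right)^{2}$)
$z{\left(23,28 \right)} \left(-30\right) = \left(28 + 23\right)^{2} \left(-30\right) = 51^{2} \left(-30\right) = 2601 \left(-30\right) = -78030$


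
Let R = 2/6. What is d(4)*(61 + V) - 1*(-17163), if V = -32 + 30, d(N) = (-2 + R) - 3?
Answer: 50663/3 ≈ 16888.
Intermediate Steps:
R = ⅓ (R = 2*(⅙) = ⅓ ≈ 0.33333)
d(N) = -14/3 (d(N) = (-2 + ⅓) - 3 = -5/3 - 3 = -14/3)
V = -2
d(4)*(61 + V) - 1*(-17163) = -14*(61 - 2)/3 - 1*(-17163) = -14/3*59 + 17163 = -826/3 + 17163 = 50663/3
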